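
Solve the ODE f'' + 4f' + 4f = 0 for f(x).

f = C1*exp(-2*x) + C2*x*exp(-2*x)

Characteristic equation r² + 4r + 4 = 0 has discriminant (4)² - 4·(4) = 0, so r = -2 is a repeated root.
Hence f_h = (C1 + C2*x)*exp(-2*x).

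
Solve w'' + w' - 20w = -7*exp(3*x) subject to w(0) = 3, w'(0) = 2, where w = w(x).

Characteristic equation r² + r - 20 = 0 factors as (r + 5)(r - 4) = 0, so r = -5, 4.
Hence w_h = C1*exp(-5*x) + C2*exp(4*x).
Try w_p = A*exp(3*x). Substituting into the equation and dividing by exp(3*x) gives A = 7/8, so w_p = 7*exp(3*x)/8.
General solution: w = 7*exp(3*x)/8 + C1*exp(-5*x) + C2*exp(4*x).
Apply the initial conditions: w(0) = 7/8 + C1 + C2 = 3 and w'(0) = 21/8 - 5*C1 + 4*C2 = 2. Solving gives C1 = 73/72, C2 = 10/9.

w = 7*exp(3*x)/8 + 10*exp(4*x)/9 + 73*exp(-5*x)/72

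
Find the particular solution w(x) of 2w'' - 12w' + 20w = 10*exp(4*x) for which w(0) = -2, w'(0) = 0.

Divide through by 2: w'' - 6w' + 10w = 5*exp(4*x).
Characteristic equation r² - 6r + 10 = 0 has discriminant (-6)² - 4·(10) = -4 < 0, so r = 3 ± i.
Hence w_h = C1*cos(x)*exp(3*x) + C2*exp(3*x)*sin(x).
Try w_p = A*exp(4*x). Substituting into the equation and dividing by exp(4*x) gives A = 5/2, so w_p = 5*exp(4*x)/2.
General solution: w = 5*exp(4*x)/2 + C1*cos(x)*exp(3*x) + C2*exp(3*x)*sin(x).
Apply the initial conditions: w(0) = 5/2 + C1 = -2 and w'(0) = 10 + C2 + 3*C1 = 0. Solving gives C1 = -9/2, C2 = 7/2.

w = 5*exp(4*x)/2 - 9*cos(x)*exp(3*x)/2 + 7*exp(3*x)*sin(x)/2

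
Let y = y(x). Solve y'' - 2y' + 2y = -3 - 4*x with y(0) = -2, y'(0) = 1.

Characteristic equation r² - 2r + 2 = 0 has discriminant (-2)² - 4·(2) = -4 < 0, so r = 1 ± i.
Hence y_h = C1*cos(x)*exp(x) + C2*exp(x)*sin(x).
For the particular solution try y_p = A0 + A1*x. Substituting and matching coefficients of each power of x gives A0 = -7/2, A1 = -2, so y_p = -7/2 - 2*x.
General solution: y = -7/2 - 2*x + C1*cos(x)*exp(x) + C2*exp(x)*sin(x).
Apply the initial conditions: y(0) = -7/2 + C1 = -2 and y'(0) = -2 + C1 + C2 = 1. Solving gives C1 = 3/2, C2 = 3/2.

y = -7/2 - 2*x + 3*cos(x)*exp(x)/2 + 3*exp(x)*sin(x)/2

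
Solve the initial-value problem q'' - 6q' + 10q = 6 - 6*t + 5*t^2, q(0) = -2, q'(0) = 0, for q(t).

Characteristic equation r² - 6r + 10 = 0 has discriminant (-6)² - 4·(10) = -4 < 0, so r = 3 ± i.
Hence q_h = C1*cos(t)*exp(3*t) + C2*exp(3*t)*sin(t).
For the particular solution try q_p = A0 + A1*t + A2*t^2. Substituting and matching coefficients of each power of t gives A0 = 1/2, A1 = 0, A2 = 1/2, so q_p = 1/2 + t^2/2.
General solution: q = 1/2 + t^2/2 + C1*cos(t)*exp(3*t) + C2*exp(3*t)*sin(t).
Apply the initial conditions: q(0) = 1/2 + C1 = -2 and q'(0) = C2 + 3*C1 = 0. Solving gives C1 = -5/2, C2 = 15/2.

q = 1/2 + t**2/2 - 5*cos(t)*exp(3*t)/2 + 15*exp(3*t)*sin(t)/2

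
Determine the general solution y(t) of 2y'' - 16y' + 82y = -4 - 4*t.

Divide through by 2: y'' - 8y' + 41y = -2 - 2*t.
Characteristic equation r² - 8r + 41 = 0 has discriminant (-8)² - 4·(41) = -100 < 0, so r = 4 ± 5i.
Hence y_h = C1*cos(5*t)*exp(4*t) + C2*exp(4*t)*sin(5*t).
For the particular solution try y_p = A0 + A1*t. Substituting and matching coefficients of each power of t gives A0 = -98/1681, A1 = -2/41, so y_p = -98/1681 - 2*t/41.

y = -98/1681 - 2*t/41 + C1*cos(5*t)*exp(4*t) + C2*exp(4*t)*sin(5*t)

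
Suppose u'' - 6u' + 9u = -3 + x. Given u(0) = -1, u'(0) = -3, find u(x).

u = -7/27 - 20*exp(3*x)/27 + x/9 - 8*x*exp(3*x)/9

Characteristic equation r² - 6r + 9 = 0 has discriminant (-6)² - 4·(9) = 0, so r = 3 is a repeated root.
Hence u_h = (C1 + C2*x)*exp(3*x).
For the particular solution try u_p = A0 + A1*x. Substituting and matching coefficients of each power of x gives A0 = -7/27, A1 = 1/9, so u_p = -7/27 + x/9.
General solution: u = -7/27 + x/9 + C1*exp(3*x) + C2*x*exp(3*x).
Apply the initial conditions: u(0) = -7/27 + C1 = -1 and u'(0) = 1/9 + C2 + 3*C1 = -3. Solving gives C1 = -20/27, C2 = -8/9.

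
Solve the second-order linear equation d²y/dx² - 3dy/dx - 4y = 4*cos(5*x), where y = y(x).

y = -58*cos(5*x)/533 - 30*sin(5*x)/533 + C1*exp(-x) + C2*exp(4*x)

Characteristic equation r² - 3r - 4 = 0 factors as (r + 1)(r - 4) = 0, so r = -1, 4.
Hence y_h = C1*exp(-x) + C2*exp(4*x).
Try y_p = A*cos(5*x) + B*sin(5*x). Substituting and equating the coefficients of cos(5x) and sin(5x) gives A = -58/533, B = -30/533, so y_p = -58*cos(5*x)/533 - 30*sin(5*x)/533.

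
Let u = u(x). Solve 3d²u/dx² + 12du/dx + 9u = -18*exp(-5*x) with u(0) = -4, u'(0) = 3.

Divide through by 3: u'' + 4u' + 3u = -6*exp(-5*x).
Characteristic equation r² + 4r + 3 = 0 factors as (r + 3)(r + 1) = 0, so r = -3, -1.
Hence u_h = C1*exp(-3*x) + C2*exp(-x).
Try u_p = A*exp(-5*x). Substituting into the equation and dividing by exp(-5*x) gives A = -3/4, so u_p = -3*exp(-5*x)/4.
General solution: u = -3*exp(-5*x)/4 + C1*exp(-3*x) + C2*exp(-x).
Apply the initial conditions: u(0) = -3/4 + C1 + C2 = -4 and u'(0) = 15/4 - C2 - 3*C1 = 3. Solving gives C1 = 2, C2 = -21/4.

u = 2*exp(-3*x) - 21*exp(-x)/4 - 3*exp(-5*x)/4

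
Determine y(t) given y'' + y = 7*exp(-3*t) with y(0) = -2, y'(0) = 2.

y = -27*cos(t)/10 + 7*exp(-3*t)/10 + 41*sin(t)/10

Characteristic equation r² + 1 = 0 has discriminant (0)² - 4·(1) = -4 < 0, so r = ± i.
Hence y_h = C1*cos(t) + C2*sin(t).
Try y_p = A*exp(-3*t). Substituting into the equation and dividing by exp(-3*t) gives A = 7/10, so y_p = 7*exp(-3*t)/10.
General solution: y = 7*exp(-3*t)/10 + C1*cos(t) + C2*sin(t).
Apply the initial conditions: y(0) = 7/10 + C1 = -2 and y'(0) = -21/10 + C2 = 2. Solving gives C1 = -27/10, C2 = 41/10.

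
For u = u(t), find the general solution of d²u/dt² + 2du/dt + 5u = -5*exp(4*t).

u = -5*exp(4*t)/29 + C1*cos(2*t)*exp(-t) + C2*exp(-t)*sin(2*t)

Characteristic equation r² + 2r + 5 = 0 has discriminant (2)² - 4·(5) = -16 < 0, so r = -1 ± 2i.
Hence u_h = C1*cos(2*t)*exp(-t) + C2*exp(-t)*sin(2*t).
Try u_p = A*exp(4*t). Substituting into the equation and dividing by exp(4*t) gives A = -5/29, so u_p = -5*exp(4*t)/29.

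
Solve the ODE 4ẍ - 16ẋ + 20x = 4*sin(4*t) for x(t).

x = -11*sin(4*t)/377 + 16*cos(4*t)/377 + C1*cos(t)*exp(2*t) + C2*exp(2*t)*sin(t)

Divide through by 4: x'' - 4x' + 5x = sin(4*t).
Characteristic equation r² - 4r + 5 = 0 has discriminant (-4)² - 4·(5) = -4 < 0, so r = 2 ± i.
Hence x_h = C1*cos(t)*exp(2*t) + C2*exp(2*t)*sin(t).
Try x_p = A*cos(4*t) + B*sin(4*t). Substituting and equating the coefficients of cos(4t) and sin(4t) gives A = 16/377, B = -11/377, so x_p = -11*sin(4*t)/377 + 16*cos(4*t)/377.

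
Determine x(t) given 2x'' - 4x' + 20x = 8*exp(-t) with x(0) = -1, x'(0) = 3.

x = 4*exp(-t)/13 - 17*cos(3*t)*exp(t)/13 + 20*exp(t)*sin(3*t)/13

Divide through by 2: x'' - 2x' + 10x = 4*exp(-t).
Characteristic equation r² - 2r + 10 = 0 has discriminant (-2)² - 4·(10) = -36 < 0, so r = 1 ± 3i.
Hence x_h = C1*cos(3*t)*exp(t) + C2*exp(t)*sin(3*t).
Try x_p = A*exp(-t). Substituting into the equation and dividing by exp(-t) gives A = 4/13, so x_p = 4*exp(-t)/13.
General solution: x = 4*exp(-t)/13 + C1*cos(3*t)*exp(t) + C2*exp(t)*sin(3*t).
Apply the initial conditions: x(0) = 4/13 + C1 = -1 and x'(0) = -4/13 + C1 + 3*C2 = 3. Solving gives C1 = -17/13, C2 = 20/13.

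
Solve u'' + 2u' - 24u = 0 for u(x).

Characteristic equation r² + 2r - 24 = 0 factors as (r - 4)(r + 6) = 0, so r = 4, -6.
Hence u_h = C1*exp(4*x) + C2*exp(-6*x).

u = C1*exp(4*x) + C2*exp(-6*x)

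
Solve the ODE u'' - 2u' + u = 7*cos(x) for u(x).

u = -7*sin(x)/2 + C1*exp(x) + C2*x*exp(x)

Characteristic equation r² - 2r + 1 = 0 has discriminant (-2)² - 4·(1) = 0, so r = 1 is a repeated root.
Hence u_h = (C1 + C2*x)*exp(x).
Try u_p = A*cos(x) + B*sin(x). Substituting and equating the coefficients of cos(x) and sin(x) gives A = 0, B = -7/2, so u_p = -7*sin(x)/2.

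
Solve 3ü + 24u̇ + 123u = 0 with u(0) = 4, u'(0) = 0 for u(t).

u = 4*cos(5*t)*exp(-4*t) + 16*exp(-4*t)*sin(5*t)/5

Divide through by 3: u'' + 8u' + 41u = 0.
Characteristic equation r² + 8r + 41 = 0 has discriminant (8)² - 4·(41) = -100 < 0, so r = -4 ± 5i.
Hence u_h = C1*cos(5*t)*exp(-4*t) + C2*exp(-4*t)*sin(5*t).
Apply the initial conditions: u(0) = C1 = 4 and u'(0) = -4*C1 + 5*C2 = 0. Solving gives C1 = 4, C2 = 16/5.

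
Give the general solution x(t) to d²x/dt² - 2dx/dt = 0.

x = C2 + C1*exp(2*t)

Characteristic equation r² - 2r = 0 factors as (r - 2)r = 0, so r = 2, 0.
Hence x_h = C1*exp(2*t) + C2.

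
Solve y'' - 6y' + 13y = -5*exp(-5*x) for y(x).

y = -5*exp(-5*x)/68 + C1*cos(2*x)*exp(3*x) + C2*exp(3*x)*sin(2*x)

Characteristic equation r² - 6r + 13 = 0 has discriminant (-6)² - 4·(13) = -16 < 0, so r = 3 ± 2i.
Hence y_h = C1*cos(2*x)*exp(3*x) + C2*exp(3*x)*sin(2*x).
Try y_p = A*exp(-5*x). Substituting into the equation and dividing by exp(-5*x) gives A = -5/68, so y_p = -5*exp(-5*x)/68.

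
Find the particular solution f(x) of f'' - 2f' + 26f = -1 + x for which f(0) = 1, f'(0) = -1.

Characteristic equation r² - 2r + 26 = 0 has discriminant (-2)² - 4·(26) = -100 < 0, so r = 1 ± 5i.
Hence f_h = C1*cos(5*x)*exp(x) + C2*exp(x)*sin(5*x).
For the particular solution try f_p = A0 + A1*x. Substituting and matching coefficients of each power of x gives A0 = -6/169, A1 = 1/26, so f_p = -6/169 + x/26.
General solution: f = -6/169 + x/26 + C1*cos(5*x)*exp(x) + C2*exp(x)*sin(5*x).
Apply the initial conditions: f(0) = -6/169 + C1 = 1 and f'(0) = 1/26 + C1 + 5*C2 = -1. Solving gives C1 = 175/169, C2 = -701/1690.

f = -6/169 + x/26 - 701*exp(x)*sin(5*x)/1690 + 175*cos(5*x)*exp(x)/169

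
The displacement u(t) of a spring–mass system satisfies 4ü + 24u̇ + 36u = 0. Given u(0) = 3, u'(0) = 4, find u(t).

u = 3*exp(-3*t) + 13*t*exp(-3*t)

Divide through by 4: u'' + 6u' + 9u = 0.
Characteristic equation r² + 6r + 9 = 0 has discriminant (6)² - 4·(9) = 0, so r = -3 is a repeated root.
Hence u_h = (C1 + C2*t)*exp(-3*t).
Apply the initial conditions: u(0) = C1 = 3 and u'(0) = C2 - 3*C1 = 4. Solving gives C1 = 3, C2 = 13.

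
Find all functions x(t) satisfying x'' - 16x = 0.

Characteristic equation r² - 16 = 0 factors as (r - 4)(r + 4) = 0, so r = 4, -4.
Hence x_h = C1*exp(4*t) + C2*exp(-4*t).

x = C1*exp(4*t) + C2*exp(-4*t)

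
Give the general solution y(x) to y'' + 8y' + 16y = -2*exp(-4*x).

Characteristic equation r² + 8r + 16 = 0 has discriminant (8)² - 4·(16) = 0, so r = -4 is a repeated root.
Hence y_h = (C1 + C2*x)*exp(-4*x).
Since exp(-4*x) solves the homogeneous equation (r = -4 is a root of multiplicity 2), multiply the trial by x^2. Try y_p = A*x^2*exp(-4*x). Substituting into the equation and dividing by exp(-4*x) gives A = -1, so y_p = -x^2*exp(-4*x).

y = C1*exp(-4*x) - x**2*exp(-4*x) + C2*x*exp(-4*x)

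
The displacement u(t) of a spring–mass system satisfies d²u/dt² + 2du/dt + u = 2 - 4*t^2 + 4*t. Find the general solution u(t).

Characteristic equation r² + 2r + 1 = 0 has discriminant (2)² - 4·(1) = 0, so r = -1 is a repeated root.
Hence u_h = (C1 + C2*t)*exp(-t).
For the particular solution try u_p = A0 + A1*t + A2*t^2. Substituting and matching coefficients of each power of t gives A0 = -30, A1 = 20, A2 = -4, so u_p = -30 - 4*t^2 + 20*t.

u = -30 - 4*t**2 + 20*t + C1*exp(-t) + C2*t*exp(-t)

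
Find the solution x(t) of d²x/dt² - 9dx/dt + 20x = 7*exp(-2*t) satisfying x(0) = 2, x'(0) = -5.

Characteristic equation r² - 9r + 20 = 0 factors as (r - 5)(r - 4) = 0, so r = 5, 4.
Hence x_h = C1*exp(5*t) + C2*exp(4*t).
Try x_p = A*exp(-2*t). Substituting into the equation and dividing by exp(-2*t) gives A = 1/6, so x_p = exp(-2*t)/6.
General solution: x = exp(-2*t)/6 + C1*exp(5*t) + C2*exp(4*t).
Apply the initial conditions: x(0) = 1/6 + C1 + C2 = 2 and x'(0) = -1/3 + 4*C2 + 5*C1 = -5. Solving gives C1 = -12, C2 = 83/6.

x = -12*exp(5*t) + exp(-2*t)/6 + 83*exp(4*t)/6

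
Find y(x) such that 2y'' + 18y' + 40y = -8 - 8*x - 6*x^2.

Divide through by 2: y'' + 9y' + 20y = -4 - 4*x - 3*x^2.
Characteristic equation r² + 9r + 20 = 0 factors as (r + 5)(r + 4) = 0, so r = -5, -4.
Hence y_h = C1*exp(-5*x) + C2*exp(-4*x).
For the particular solution try y_p = A0 + A1*x + A2*x^2. Substituting and matching coefficients of each power of x gives A0 = -623/4000, A1 = -13/200, A2 = -3/20, so y_p = -623/4000 - 13*x/200 - 3*x^2/20.

y = -623/4000 - 13*x/200 - 3*x**2/20 + C1*exp(-5*x) + C2*exp(-4*x)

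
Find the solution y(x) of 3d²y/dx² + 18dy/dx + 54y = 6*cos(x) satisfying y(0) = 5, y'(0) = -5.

y = 12*sin(x)/325 + 34*cos(x)/325 + 1591*cos(3*x)*exp(-3*x)/325 + 3136*exp(-3*x)*sin(3*x)/975

Divide through by 3: y'' + 6y' + 18y = 2*cos(x).
Characteristic equation r² + 6r + 18 = 0 has discriminant (6)² - 4·(18) = -36 < 0, so r = -3 ± 3i.
Hence y_h = C1*cos(3*x)*exp(-3*x) + C2*exp(-3*x)*sin(3*x).
Try y_p = A*cos(x) + B*sin(x). Substituting and equating the coefficients of cos(x) and sin(x) gives A = 34/325, B = 12/325, so y_p = 12*sin(x)/325 + 34*cos(x)/325.
General solution: y = 12*sin(x)/325 + 34*cos(x)/325 + C1*cos(3*x)*exp(-3*x) + C2*exp(-3*x)*sin(3*x).
Apply the initial conditions: y(0) = 34/325 + C1 = 5 and y'(0) = 12/325 - 3*C1 + 3*C2 = -5. Solving gives C1 = 1591/325, C2 = 3136/975.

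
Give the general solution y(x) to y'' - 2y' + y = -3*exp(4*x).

y = -exp(4*x)/3 + C1*exp(x) + C2*x*exp(x)

Characteristic equation r² - 2r + 1 = 0 has discriminant (-2)² - 4·(1) = 0, so r = 1 is a repeated root.
Hence y_h = (C1 + C2*x)*exp(x).
Try y_p = A*exp(4*x). Substituting into the equation and dividing by exp(4*x) gives A = -1/3, so y_p = -exp(4*x)/3.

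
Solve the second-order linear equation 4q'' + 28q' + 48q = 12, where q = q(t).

q = 1/4 + C1*exp(-3*t) + C2*exp(-4*t)

Divide through by 4: q'' + 7q' + 12q = 3.
Characteristic equation r² + 7r + 12 = 0 factors as (r + 3)(r + 4) = 0, so r = -3, -4.
Hence q_h = C1*exp(-3*t) + C2*exp(-4*t).
For the particular solution try q_p = A0. Substituting and matching coefficients of each power of t gives A0 = 1/4, so q_p = 1/4.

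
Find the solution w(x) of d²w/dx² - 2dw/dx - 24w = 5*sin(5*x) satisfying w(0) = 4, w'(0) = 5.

w = -245*sin(5*x)/2501 + 50*cos(5*x)/2501 + 377*exp(-4*x)/205 + 653*exp(6*x)/305

Characteristic equation r² - 2r - 24 = 0 factors as (r - 6)(r + 4) = 0, so r = 6, -4.
Hence w_h = C1*exp(6*x) + C2*exp(-4*x).
Try w_p = A*cos(5*x) + B*sin(5*x). Substituting and equating the coefficients of cos(5x) and sin(5x) gives A = 50/2501, B = -245/2501, so w_p = -245*sin(5*x)/2501 + 50*cos(5*x)/2501.
General solution: w = -245*sin(5*x)/2501 + 50*cos(5*x)/2501 + C1*exp(6*x) + C2*exp(-4*x).
Apply the initial conditions: w(0) = 50/2501 + C1 + C2 = 4 and w'(0) = -1225/2501 - 4*C2 + 6*C1 = 5. Solving gives C1 = 653/305, C2 = 377/205.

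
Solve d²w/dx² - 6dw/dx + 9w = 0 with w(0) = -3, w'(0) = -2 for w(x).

w = -3*exp(3*x) + 7*x*exp(3*x)

Characteristic equation r² - 6r + 9 = 0 has discriminant (-6)² - 4·(9) = 0, so r = 3 is a repeated root.
Hence w_h = (C1 + C2*x)*exp(3*x).
Apply the initial conditions: w(0) = C1 = -3 and w'(0) = C2 + 3*C1 = -2. Solving gives C1 = -3, C2 = 7.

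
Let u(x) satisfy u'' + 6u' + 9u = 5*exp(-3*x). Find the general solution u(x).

Characteristic equation r² + 6r + 9 = 0 has discriminant (6)² - 4·(9) = 0, so r = -3 is a repeated root.
Hence u_h = (C1 + C2*x)*exp(-3*x).
Since exp(-3*x) solves the homogeneous equation (r = -3 is a root of multiplicity 2), multiply the trial by x^2. Try u_p = A*x^2*exp(-3*x). Substituting into the equation and dividing by exp(-3*x) gives A = 5/2, so u_p = 5*x^2*exp(-3*x)/2.

u = C1*exp(-3*x) + 5*x**2*exp(-3*x)/2 + C2*x*exp(-3*x)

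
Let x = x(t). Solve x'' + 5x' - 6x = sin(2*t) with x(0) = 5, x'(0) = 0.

Characteristic equation r² + 5r - 6 = 0 factors as (r + 6)(r - 1) = 0, so r = -6, 1.
Hence x_h = C1*exp(-6*t) + C2*exp(t).
Try x_p = A*cos(2*t) + B*sin(2*t). Substituting and equating the coefficients of cos(2t) and sin(2t) gives A = -1/20, B = -1/20, so x_p = -cos(2*t)/20 - sin(2*t)/20.
General solution: x = -cos(2*t)/20 - sin(2*t)/20 + C1*exp(-6*t) + C2*exp(t).
Apply the initial conditions: x(0) = -1/20 + C1 + C2 = 5 and x'(0) = -1/10 + C2 - 6*C1 = 0. Solving gives C1 = 99/140, C2 = 152/35.

x = -cos(2*t)/20 - sin(2*t)/20 + 99*exp(-6*t)/140 + 152*exp(t)/35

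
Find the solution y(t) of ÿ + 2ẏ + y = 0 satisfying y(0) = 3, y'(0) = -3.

y = 3*exp(-t)

Characteristic equation r² + 2r + 1 = 0 has discriminant (2)² - 4·(1) = 0, so r = -1 is a repeated root.
Hence y_h = (C1 + C2*t)*exp(-t).
Apply the initial conditions: y(0) = C1 = 3 and y'(0) = C2 - C1 = -3. Solving gives C1 = 3, C2 = 0.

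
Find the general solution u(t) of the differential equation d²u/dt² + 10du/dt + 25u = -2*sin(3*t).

u = -8*sin(3*t)/289 + 15*cos(3*t)/289 + C1*exp(-5*t) + C2*t*exp(-5*t)

Characteristic equation r² + 10r + 25 = 0 has discriminant (10)² - 4·(25) = 0, so r = -5 is a repeated root.
Hence u_h = (C1 + C2*t)*exp(-5*t).
Try u_p = A*cos(3*t) + B*sin(3*t). Substituting and equating the coefficients of cos(3t) and sin(3t) gives A = 15/289, B = -8/289, so u_p = -8*sin(3*t)/289 + 15*cos(3*t)/289.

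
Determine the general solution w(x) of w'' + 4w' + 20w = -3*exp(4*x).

Characteristic equation r² + 4r + 20 = 0 has discriminant (4)² - 4·(20) = -64 < 0, so r = -2 ± 4i.
Hence w_h = C1*cos(4*x)*exp(-2*x) + C2*exp(-2*x)*sin(4*x).
Try w_p = A*exp(4*x). Substituting into the equation and dividing by exp(4*x) gives A = -3/52, so w_p = -3*exp(4*x)/52.

w = -3*exp(4*x)/52 + C1*cos(4*x)*exp(-2*x) + C2*exp(-2*x)*sin(4*x)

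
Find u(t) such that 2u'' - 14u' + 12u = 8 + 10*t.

Divide through by 2: u'' - 7u' + 6u = 4 + 5*t.
Characteristic equation r² - 7r + 6 = 0 factors as (r - 1)(r - 6) = 0, so r = 1, 6.
Hence u_h = C1*exp(t) + C2*exp(6*t).
For the particular solution try u_p = A0 + A1*t. Substituting and matching coefficients of each power of t gives A0 = 59/36, A1 = 5/6, so u_p = 59/36 + 5*t/6.

u = 59/36 + 5*t/6 + C1*exp(t) + C2*exp(6*t)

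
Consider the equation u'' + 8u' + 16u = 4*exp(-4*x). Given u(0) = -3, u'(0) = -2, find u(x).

Characteristic equation r² + 8r + 16 = 0 has discriminant (8)² - 4·(16) = 0, so r = -4 is a repeated root.
Hence u_h = (C1 + C2*x)*exp(-4*x).
Since exp(-4*x) solves the homogeneous equation (r = -4 is a root of multiplicity 2), multiply the trial by x^2. Try u_p = A*x^2*exp(-4*x). Substituting into the equation and dividing by exp(-4*x) gives A = 2, so u_p = 2*x^2*exp(-4*x).
General solution: u = C1*exp(-4*x) + 2*x^2*exp(-4*x) + C2*x*exp(-4*x).
Apply the initial conditions: u(0) = C1 = -3 and u'(0) = C2 - 4*C1 = -2. Solving gives C1 = -3, C2 = -14.

u = -3*exp(-4*x) - 14*x*exp(-4*x) + 2*x**2*exp(-4*x)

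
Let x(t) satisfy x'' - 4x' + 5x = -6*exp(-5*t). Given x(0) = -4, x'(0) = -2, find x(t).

x = -3*exp(-5*t)/25 - 97*cos(t)*exp(2*t)/25 + 129*exp(2*t)*sin(t)/25

Characteristic equation r² - 4r + 5 = 0 has discriminant (-4)² - 4·(5) = -4 < 0, so r = 2 ± i.
Hence x_h = C1*cos(t)*exp(2*t) + C2*exp(2*t)*sin(t).
Try x_p = A*exp(-5*t). Substituting into the equation and dividing by exp(-5*t) gives A = -3/25, so x_p = -3*exp(-5*t)/25.
General solution: x = -3*exp(-5*t)/25 + C1*cos(t)*exp(2*t) + C2*exp(2*t)*sin(t).
Apply the initial conditions: x(0) = -3/25 + C1 = -4 and x'(0) = 3/5 + C2 + 2*C1 = -2. Solving gives C1 = -97/25, C2 = 129/25.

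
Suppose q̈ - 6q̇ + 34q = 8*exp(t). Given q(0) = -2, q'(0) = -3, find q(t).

Characteristic equation r² - 6r + 34 = 0 has discriminant (-6)² - 4·(34) = -100 < 0, so r = 3 ± 5i.
Hence q_h = C1*cos(5*t)*exp(3*t) + C2*exp(3*t)*sin(5*t).
Try q_p = A*exp(t). Substituting into the equation and dividing by exp(t) gives A = 8/29, so q_p = 8*exp(t)/29.
General solution: q = 8*exp(t)/29 + C1*cos(5*t)*exp(3*t) + C2*exp(3*t)*sin(5*t).
Apply the initial conditions: q(0) = 8/29 + C1 = -2 and q'(0) = 8/29 + 3*C1 + 5*C2 = -3. Solving gives C1 = -66/29, C2 = 103/145.

q = 8*exp(t)/29 - 66*cos(5*t)*exp(3*t)/29 + 103*exp(3*t)*sin(5*t)/145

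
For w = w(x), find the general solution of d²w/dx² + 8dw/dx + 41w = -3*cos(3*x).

Characteristic equation r² + 8r + 41 = 0 has discriminant (8)² - 4·(41) = -100 < 0, so r = -4 ± 5i.
Hence w_h = C1*cos(5*x)*exp(-4*x) + C2*exp(-4*x)*sin(5*x).
Try w_p = A*cos(3*x) + B*sin(3*x). Substituting and equating the coefficients of cos(3x) and sin(3x) gives A = -3/50, B = -9/200, so w_p = -9*sin(3*x)/200 - 3*cos(3*x)/50.

w = -9*sin(3*x)/200 - 3*cos(3*x)/50 + C1*cos(5*x)*exp(-4*x) + C2*exp(-4*x)*sin(5*x)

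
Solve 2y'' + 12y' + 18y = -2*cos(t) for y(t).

y = -3*sin(t)/50 - 2*cos(t)/25 + C1*exp(-3*t) + C2*t*exp(-3*t)

Divide through by 2: y'' + 6y' + 9y = -cos(t).
Characteristic equation r² + 6r + 9 = 0 has discriminant (6)² - 4·(9) = 0, so r = -3 is a repeated root.
Hence y_h = (C1 + C2*t)*exp(-3*t).
Try y_p = A*cos(t) + B*sin(t). Substituting and equating the coefficients of cos(t) and sin(t) gives A = -2/25, B = -3/50, so y_p = -3*sin(t)/50 - 2*cos(t)/25.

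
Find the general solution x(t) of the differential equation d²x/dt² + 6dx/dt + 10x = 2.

x = 1/5 + C1*cos(t)*exp(-3*t) + C2*exp(-3*t)*sin(t)

Characteristic equation r² + 6r + 10 = 0 has discriminant (6)² - 4·(10) = -4 < 0, so r = -3 ± i.
Hence x_h = C1*cos(t)*exp(-3*t) + C2*exp(-3*t)*sin(t).
For the particular solution try x_p = A0. Substituting and matching coefficients of each power of t gives A0 = 1/5, so x_p = 1/5.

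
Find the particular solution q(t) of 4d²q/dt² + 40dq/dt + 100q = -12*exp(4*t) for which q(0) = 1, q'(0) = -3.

q = -exp(4*t)/27 + 28*exp(-5*t)/27 + 7*t*exp(-5*t)/3

Divide through by 4: q'' + 10q' + 25q = -3*exp(4*t).
Characteristic equation r² + 10r + 25 = 0 has discriminant (10)² - 4·(25) = 0, so r = -5 is a repeated root.
Hence q_h = (C1 + C2*t)*exp(-5*t).
Try q_p = A*exp(4*t). Substituting into the equation and dividing by exp(4*t) gives A = -1/27, so q_p = -exp(4*t)/27.
General solution: q = -exp(4*t)/27 + C1*exp(-5*t) + C2*t*exp(-5*t).
Apply the initial conditions: q(0) = -1/27 + C1 = 1 and q'(0) = -4/27 + C2 - 5*C1 = -3. Solving gives C1 = 28/27, C2 = 7/3.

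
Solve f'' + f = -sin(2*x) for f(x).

f = sin(2*x)/3 + C1*cos(x) + C2*sin(x)

Characteristic equation r² + 1 = 0 has discriminant (0)² - 4·(1) = -4 < 0, so r = ± i.
Hence f_h = C1*cos(x) + C2*sin(x).
Try f_p = A*cos(2*x) + B*sin(2*x). Substituting and equating the coefficients of cos(2x) and sin(2x) gives A = 0, B = 1/3, so f_p = sin(2*x)/3.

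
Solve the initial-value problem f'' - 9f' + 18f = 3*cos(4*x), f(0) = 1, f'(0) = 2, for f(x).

Characteristic equation r² - 9r + 18 = 0 factors as (r - 3)(r - 6) = 0, so r = 3, 6.
Hence f_h = C1*exp(3*x) + C2*exp(6*x).
Try f_p = A*cos(4*x) + B*sin(4*x). Substituting and equating the coefficients of cos(4x) and sin(4x) gives A = 3/650, B = -27/325, so f_p = -27*sin(4*x)/325 + 3*cos(4*x)/650.
General solution: f = -27*sin(4*x)/325 + 3*cos(4*x)/650 + C1*exp(3*x) + C2*exp(6*x).
Apply the initial conditions: f(0) = 3/650 + C1 + C2 = 1 and f'(0) = -108/325 + 3*C1 + 6*C2 = 2. Solving gives C1 = 91/75, C2 = -17/78.

f = -27*sin(4*x)/325 - 17*exp(6*x)/78 + 3*cos(4*x)/650 + 91*exp(3*x)/75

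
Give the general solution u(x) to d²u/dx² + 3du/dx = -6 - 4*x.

Characteristic equation r² + 3r = 0 factors as (r + 3)r = 0, so r = -3, 0.
Hence u_h = C1*exp(-3*x) + C2.
Since 0 is a characteristic root (multiplicity 1), multiply the polynomial trial by x: try u_p = x*(A0 + A1*x). Substituting and matching coefficients of each power of x gives A0 = -14/9, A1 = -2/3, so u_p = -14*x/9 - 2*x^2/3.

u = C2 - 14*x/9 - 2*x**2/3 + C1*exp(-3*x)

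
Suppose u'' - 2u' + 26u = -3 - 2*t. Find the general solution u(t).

Characteristic equation r² - 2r + 26 = 0 has discriminant (-2)² - 4·(26) = -100 < 0, so r = 1 ± 5i.
Hence u_h = C1*cos(5*t)*exp(t) + C2*exp(t)*sin(5*t).
For the particular solution try u_p = A0 + A1*t. Substituting and matching coefficients of each power of t gives A0 = -41/338, A1 = -1/13, so u_p = -41/338 - t/13.

u = -41/338 - t/13 + C1*cos(5*t)*exp(t) + C2*exp(t)*sin(5*t)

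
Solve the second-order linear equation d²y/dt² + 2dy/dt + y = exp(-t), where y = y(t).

y = C1*exp(-t) + t**2*exp(-t)/2 + C2*t*exp(-t)

Characteristic equation r² + 2r + 1 = 0 has discriminant (2)² - 4·(1) = 0, so r = -1 is a repeated root.
Hence y_h = (C1 + C2*t)*exp(-t).
Since exp(-t) solves the homogeneous equation (r = -1 is a root of multiplicity 2), multiply the trial by t^2. Try y_p = A*t^2*exp(-t). Substituting into the equation and dividing by exp(-t) gives A = 1/2, so y_p = t^2*exp(-t)/2.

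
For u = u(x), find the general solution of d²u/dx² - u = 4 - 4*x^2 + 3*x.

Characteristic equation r² - 1 = 0 factors as (r - 1)(r + 1) = 0, so r = 1, -1.
Hence u_h = C1*exp(x) + C2*exp(-x).
For the particular solution try u_p = A0 + A1*x + A2*x^2. Substituting and matching coefficients of each power of x gives A0 = 4, A1 = -3, A2 = 4, so u_p = 4 - 3*x + 4*x^2.

u = 4 - 3*x + 4*x**2 + C1*exp(x) + C2*exp(-x)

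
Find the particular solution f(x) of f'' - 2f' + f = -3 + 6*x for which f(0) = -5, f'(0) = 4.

f = 9 - 14*exp(x) + 6*x + 12*x*exp(x)

Characteristic equation r² - 2r + 1 = 0 has discriminant (-2)² - 4·(1) = 0, so r = 1 is a repeated root.
Hence f_h = (C1 + C2*x)*exp(x).
For the particular solution try f_p = A0 + A1*x. Substituting and matching coefficients of each power of x gives A0 = 9, A1 = 6, so f_p = 9 + 6*x.
General solution: f = 9 + 6*x + C1*exp(x) + C2*x*exp(x).
Apply the initial conditions: f(0) = 9 + C1 = -5 and f'(0) = 6 + C1 + C2 = 4. Solving gives C1 = -14, C2 = 12.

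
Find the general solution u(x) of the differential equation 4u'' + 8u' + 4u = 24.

Divide through by 4: u'' + 2u' + u = 6.
Characteristic equation r² + 2r + 1 = 0 has discriminant (2)² - 4·(1) = 0, so r = -1 is a repeated root.
Hence u_h = (C1 + C2*x)*exp(-x).
For the particular solution try u_p = A0. Substituting and matching coefficients of each power of x gives A0 = 6, so u_p = 6.

u = 6 + C1*exp(-x) + C2*x*exp(-x)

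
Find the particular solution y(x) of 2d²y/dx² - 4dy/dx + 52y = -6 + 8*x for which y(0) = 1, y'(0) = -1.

y = -35/338 + 2*x/13 - 763*exp(x)*sin(5*x)/1690 + 373*cos(5*x)*exp(x)/338

Divide through by 2: y'' - 2y' + 26y = -3 + 4*x.
Characteristic equation r² - 2r + 26 = 0 has discriminant (-2)² - 4·(26) = -100 < 0, so r = 1 ± 5i.
Hence y_h = C1*cos(5*x)*exp(x) + C2*exp(x)*sin(5*x).
For the particular solution try y_p = A0 + A1*x. Substituting and matching coefficients of each power of x gives A0 = -35/338, A1 = 2/13, so y_p = -35/338 + 2*x/13.
General solution: y = -35/338 + 2*x/13 + C1*cos(5*x)*exp(x) + C2*exp(x)*sin(5*x).
Apply the initial conditions: y(0) = -35/338 + C1 = 1 and y'(0) = 2/13 + C1 + 5*C2 = -1. Solving gives C1 = 373/338, C2 = -763/1690.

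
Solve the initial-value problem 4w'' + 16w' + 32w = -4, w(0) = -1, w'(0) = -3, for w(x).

w = -1/8 - 19*exp(-2*x)*sin(2*x)/8 - 7*cos(2*x)*exp(-2*x)/8

Divide through by 4: w'' + 4w' + 8w = -1.
Characteristic equation r² + 4r + 8 = 0 has discriminant (4)² - 4·(8) = -16 < 0, so r = -2 ± 2i.
Hence w_h = C1*cos(2*x)*exp(-2*x) + C2*exp(-2*x)*sin(2*x).
For the particular solution try w_p = A0. Substituting and matching coefficients of each power of x gives A0 = -1/8, so w_p = -1/8.
General solution: w = -1/8 + C1*cos(2*x)*exp(-2*x) + C2*exp(-2*x)*sin(2*x).
Apply the initial conditions: w(0) = -1/8 + C1 = -1 and w'(0) = -2*C1 + 2*C2 = -3. Solving gives C1 = -7/8, C2 = -19/8.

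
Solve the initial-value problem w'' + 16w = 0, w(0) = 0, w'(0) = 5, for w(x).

w = 5*sin(4*x)/4

Characteristic equation r² + 16 = 0 has discriminant (0)² - 4·(16) = -64 < 0, so r = ± 4i.
Hence w_h = C1*cos(4*x) + C2*sin(4*x).
Apply the initial conditions: w(0) = C1 = 0 and w'(0) = 4*C2 = 5. Solving gives C1 = 0, C2 = 5/4.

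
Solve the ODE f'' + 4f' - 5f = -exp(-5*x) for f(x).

Characteristic equation r² + 4r - 5 = 0 factors as (r + 5)(r - 1) = 0, so r = -5, 1.
Hence f_h = C1*exp(-5*x) + C2*exp(x).
Since exp(-5*x) solves the homogeneous equation (r = -5 is a root of multiplicity 1), multiply the trial by x. Try f_p = A*x*exp(-5*x). Substituting into the equation and dividing by exp(-5*x) gives A = 1/6, so f_p = x*exp(-5*x)/6.

f = C1*exp(-5*x) + C2*exp(x) + x*exp(-5*x)/6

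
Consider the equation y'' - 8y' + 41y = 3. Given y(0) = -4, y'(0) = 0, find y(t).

Characteristic equation r² - 8r + 41 = 0 has discriminant (-8)² - 4·(41) = -100 < 0, so r = 4 ± 5i.
Hence y_h = C1*cos(5*t)*exp(4*t) + C2*exp(4*t)*sin(5*t).
For the particular solution try y_p = A0. Substituting and matching coefficients of each power of t gives A0 = 3/41, so y_p = 3/41.
General solution: y = 3/41 + C1*cos(5*t)*exp(4*t) + C2*exp(4*t)*sin(5*t).
Apply the initial conditions: y(0) = 3/41 + C1 = -4 and y'(0) = 4*C1 + 5*C2 = 0. Solving gives C1 = -167/41, C2 = 668/205.

y = 3/41 - 167*cos(5*t)*exp(4*t)/41 + 668*exp(4*t)*sin(5*t)/205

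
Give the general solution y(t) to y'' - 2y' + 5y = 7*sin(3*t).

y = -7*sin(3*t)/13 + 21*cos(3*t)/26 + C1*cos(2*t)*exp(t) + C2*exp(t)*sin(2*t)

Characteristic equation r² - 2r + 5 = 0 has discriminant (-2)² - 4·(5) = -16 < 0, so r = 1 ± 2i.
Hence y_h = C1*cos(2*t)*exp(t) + C2*exp(t)*sin(2*t).
Try y_p = A*cos(3*t) + B*sin(3*t). Substituting and equating the coefficients of cos(3t) and sin(3t) gives A = 21/26, B = -7/13, so y_p = -7*sin(3*t)/13 + 21*cos(3*t)/26.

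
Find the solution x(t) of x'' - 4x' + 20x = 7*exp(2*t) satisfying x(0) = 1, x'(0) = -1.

Characteristic equation r² - 4r + 20 = 0 has discriminant (-4)² - 4·(20) = -64 < 0, so r = 2 ± 4i.
Hence x_h = C1*cos(4*t)*exp(2*t) + C2*exp(2*t)*sin(4*t).
Try x_p = A*exp(2*t). Substituting into the equation and dividing by exp(2*t) gives A = 7/16, so x_p = 7*exp(2*t)/16.
General solution: x = 7*exp(2*t)/16 + C1*cos(4*t)*exp(2*t) + C2*exp(2*t)*sin(4*t).
Apply the initial conditions: x(0) = 7/16 + C1 = 1 and x'(0) = 7/8 + 2*C1 + 4*C2 = -1. Solving gives C1 = 9/16, C2 = -3/4.

x = 7*exp(2*t)/16 - 3*exp(2*t)*sin(4*t)/4 + 9*cos(4*t)*exp(2*t)/16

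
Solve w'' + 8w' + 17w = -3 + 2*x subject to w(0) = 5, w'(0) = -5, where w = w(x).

w = -67/289 + 2*x/17 + 1512*cos(x)*exp(-4*x)/289 + 4569*exp(-4*x)*sin(x)/289

Characteristic equation r² + 8r + 17 = 0 has discriminant (8)² - 4·(17) = -4 < 0, so r = -4 ± i.
Hence w_h = C1*cos(x)*exp(-4*x) + C2*exp(-4*x)*sin(x).
For the particular solution try w_p = A0 + A1*x. Substituting and matching coefficients of each power of x gives A0 = -67/289, A1 = 2/17, so w_p = -67/289 + 2*x/17.
General solution: w = -67/289 + 2*x/17 + C1*cos(x)*exp(-4*x) + C2*exp(-4*x)*sin(x).
Apply the initial conditions: w(0) = -67/289 + C1 = 5 and w'(0) = 2/17 + C2 - 4*C1 = -5. Solving gives C1 = 1512/289, C2 = 4569/289.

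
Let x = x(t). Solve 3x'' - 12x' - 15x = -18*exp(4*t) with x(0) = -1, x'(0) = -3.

Divide through by 3: x'' - 4x' - 5x = -6*exp(4*t).
Characteristic equation r² - 4r - 5 = 0 factors as (r - 5)(r + 1) = 0, so r = 5, -1.
Hence x_h = C1*exp(5*t) + C2*exp(-t).
Try x_p = A*exp(4*t). Substituting into the equation and dividing by exp(4*t) gives A = 6/5, so x_p = 6*exp(4*t)/5.
General solution: x = 6*exp(4*t)/5 + C1*exp(5*t) + C2*exp(-t).
Apply the initial conditions: x(0) = 6/5 + C1 + C2 = -1 and x'(0) = 24/5 - C2 + 5*C1 = -3. Solving gives C1 = -5/3, C2 = -8/15.

x = -8*exp(-t)/15 - 5*exp(5*t)/3 + 6*exp(4*t)/5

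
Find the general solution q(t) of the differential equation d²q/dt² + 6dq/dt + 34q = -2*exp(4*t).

Characteristic equation r² + 6r + 34 = 0 has discriminant (6)² - 4·(34) = -100 < 0, so r = -3 ± 5i.
Hence q_h = C1*cos(5*t)*exp(-3*t) + C2*exp(-3*t)*sin(5*t).
Try q_p = A*exp(4*t). Substituting into the equation and dividing by exp(4*t) gives A = -1/37, so q_p = -exp(4*t)/37.

q = -exp(4*t)/37 + C1*cos(5*t)*exp(-3*t) + C2*exp(-3*t)*sin(5*t)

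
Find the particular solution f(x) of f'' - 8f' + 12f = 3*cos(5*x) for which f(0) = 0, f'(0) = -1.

f = -120*sin(5*x)/1769 - 43*exp(6*x)/244 - 39*cos(5*x)/1769 + 23*exp(2*x)/116

Characteristic equation r² - 8r + 12 = 0 factors as (r - 2)(r - 6) = 0, so r = 2, 6.
Hence f_h = C1*exp(2*x) + C2*exp(6*x).
Try f_p = A*cos(5*x) + B*sin(5*x). Substituting and equating the coefficients of cos(5x) and sin(5x) gives A = -39/1769, B = -120/1769, so f_p = -120*sin(5*x)/1769 - 39*cos(5*x)/1769.
General solution: f = -120*sin(5*x)/1769 - 39*cos(5*x)/1769 + C1*exp(2*x) + C2*exp(6*x).
Apply the initial conditions: f(0) = -39/1769 + C1 + C2 = 0 and f'(0) = -600/1769 + 2*C1 + 6*C2 = -1. Solving gives C1 = 23/116, C2 = -43/244.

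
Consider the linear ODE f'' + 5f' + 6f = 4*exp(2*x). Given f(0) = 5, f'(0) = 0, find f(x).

f = 14*exp(-2*x) - 46*exp(-3*x)/5 + exp(2*x)/5

Characteristic equation r² + 5r + 6 = 0 factors as (r + 2)(r + 3) = 0, so r = -2, -3.
Hence f_h = C1*exp(-2*x) + C2*exp(-3*x).
Try f_p = A*exp(2*x). Substituting into the equation and dividing by exp(2*x) gives A = 1/5, so f_p = exp(2*x)/5.
General solution: f = exp(2*x)/5 + C1*exp(-2*x) + C2*exp(-3*x).
Apply the initial conditions: f(0) = 1/5 + C1 + C2 = 5 and f'(0) = 2/5 - 3*C2 - 2*C1 = 0. Solving gives C1 = 14, C2 = -46/5.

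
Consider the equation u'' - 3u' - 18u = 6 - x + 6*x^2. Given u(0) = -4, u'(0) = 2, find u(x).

Characteristic equation r² - 3r - 18 = 0 factors as (r - 6)(r + 3) = 0, so r = 6, -3.
Hence u_h = C1*exp(6*x) + C2*exp(-3*x).
For the particular solution try u_p = A0 + A1*x + A2*x^2. Substituting and matching coefficients of each power of x gives A0 = -43/108, A1 = 1/6, A2 = -1/3, so u_p = -43/108 - x^2/3 + x/6.
General solution: u = -43/108 - x^2/3 + x/6 + C1*exp(6*x) + C2*exp(-3*x).
Apply the initial conditions: u(0) = -43/108 + C1 + C2 = -4 and u'(0) = 1/6 - 3*C2 + 6*C1 = 2. Solving gives C1 = -323/324, C2 = -211/81.

u = -43/108 - 323*exp(6*x)/324 - 211*exp(-3*x)/81 - x**2/3 + x/6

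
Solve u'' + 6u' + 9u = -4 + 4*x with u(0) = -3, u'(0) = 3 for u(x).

u = -20/27 - 61*exp(-3*x)/27 + 4*x/9 - 38*x*exp(-3*x)/9

Characteristic equation r² + 6r + 9 = 0 has discriminant (6)² - 4·(9) = 0, so r = -3 is a repeated root.
Hence u_h = (C1 + C2*x)*exp(-3*x).
For the particular solution try u_p = A0 + A1*x. Substituting and matching coefficients of each power of x gives A0 = -20/27, A1 = 4/9, so u_p = -20/27 + 4*x/9.
General solution: u = -20/27 + 4*x/9 + C1*exp(-3*x) + C2*x*exp(-3*x).
Apply the initial conditions: u(0) = -20/27 + C1 = -3 and u'(0) = 4/9 + C2 - 3*C1 = 3. Solving gives C1 = -61/27, C2 = -38/9.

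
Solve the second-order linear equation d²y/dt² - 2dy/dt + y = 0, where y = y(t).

y = C1*exp(t) + C2*t*exp(t)

Characteristic equation r² - 2r + 1 = 0 has discriminant (-2)² - 4·(1) = 0, so r = 1 is a repeated root.
Hence y_h = (C1 + C2*t)*exp(t).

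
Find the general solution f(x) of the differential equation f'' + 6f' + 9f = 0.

Characteristic equation r² + 6r + 9 = 0 has discriminant (6)² - 4·(9) = 0, so r = -3 is a repeated root.
Hence f_h = (C1 + C2*x)*exp(-3*x).

f = C1*exp(-3*x) + C2*x*exp(-3*x)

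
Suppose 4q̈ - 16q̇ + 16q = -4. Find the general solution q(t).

q = -1/4 + C1*exp(2*t) + C2*t*exp(2*t)

Divide through by 4: q'' - 4q' + 4q = -1.
Characteristic equation r² - 4r + 4 = 0 has discriminant (-4)² - 4·(4) = 0, so r = 2 is a repeated root.
Hence q_h = (C1 + C2*t)*exp(2*t).
For the particular solution try q_p = A0. Substituting and matching coefficients of each power of t gives A0 = -1/4, so q_p = -1/4.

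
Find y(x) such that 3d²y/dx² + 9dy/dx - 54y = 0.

Divide through by 3: y'' + 3y' - 18y = 0.
Characteristic equation r² + 3r - 18 = 0 factors as (r - 3)(r + 6) = 0, so r = 3, -6.
Hence y_h = C1*exp(3*x) + C2*exp(-6*x).

y = C1*exp(3*x) + C2*exp(-6*x)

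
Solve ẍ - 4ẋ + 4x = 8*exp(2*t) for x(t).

x = C1*exp(2*t) + 4*t**2*exp(2*t) + C2*t*exp(2*t)

Characteristic equation r² - 4r + 4 = 0 has discriminant (-4)² - 4·(4) = 0, so r = 2 is a repeated root.
Hence x_h = (C1 + C2*t)*exp(2*t).
Since exp(2*t) solves the homogeneous equation (r = 2 is a root of multiplicity 2), multiply the trial by t^2. Try x_p = A*t^2*exp(2*t). Substituting into the equation and dividing by exp(2*t) gives A = 4, so x_p = 4*t^2*exp(2*t).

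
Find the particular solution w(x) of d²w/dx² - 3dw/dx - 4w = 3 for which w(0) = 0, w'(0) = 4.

w = -3/4 - exp(-x)/5 + 19*exp(4*x)/20

Characteristic equation r² - 3r - 4 = 0 factors as (r + 1)(r - 4) = 0, so r = -1, 4.
Hence w_h = C1*exp(-x) + C2*exp(4*x).
For the particular solution try w_p = A0. Substituting and matching coefficients of each power of x gives A0 = -3/4, so w_p = -3/4.
General solution: w = -3/4 + C1*exp(-x) + C2*exp(4*x).
Apply the initial conditions: w(0) = -3/4 + C1 + C2 = 0 and w'(0) = -C1 + 4*C2 = 4. Solving gives C1 = -1/5, C2 = 19/20.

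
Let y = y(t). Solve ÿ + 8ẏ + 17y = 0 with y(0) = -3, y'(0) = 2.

Characteristic equation r² + 8r + 17 = 0 has discriminant (8)² - 4·(17) = -4 < 0, so r = -4 ± i.
Hence y_h = C1*cos(t)*exp(-4*t) + C2*exp(-4*t)*sin(t).
Apply the initial conditions: y(0) = C1 = -3 and y'(0) = C2 - 4*C1 = 2. Solving gives C1 = -3, C2 = -10.

y = -10*exp(-4*t)*sin(t) - 3*cos(t)*exp(-4*t)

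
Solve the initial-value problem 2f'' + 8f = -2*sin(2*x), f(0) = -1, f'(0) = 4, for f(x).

Divide through by 2: f'' + 4f = -sin(2*x).
Characteristic equation r² + 4 = 0 has discriminant (0)² - 4·(4) = -16 < 0, so r = ± 2i.
Hence f_h = C1*cos(2*x) + C2*sin(2*x).
Since ±2i are characteristic roots, multiply the trial by x. Try f_p = x*(A*cos(2*x) + B*sin(2*x)). Substituting and equating the coefficients of cos(2x) and sin(2x) gives A = 1/4, B = 0, so f_p = x*cos(2*x)/4.
General solution: f = C1*cos(2*x) + C2*sin(2*x) + x*cos(2*x)/4.
Apply the initial conditions: f(0) = C1 = -1 and f'(0) = 1/4 + 2*C2 = 4. Solving gives C1 = -1, C2 = 15/8.

f = -cos(2*x) + 15*sin(2*x)/8 + x*cos(2*x)/4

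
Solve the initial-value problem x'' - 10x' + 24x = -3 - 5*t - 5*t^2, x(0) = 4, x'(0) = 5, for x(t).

x = -461/1728 - 631*exp(6*t)/108 - 55*t/144 - 5*t**2/24 + 647*exp(4*t)/64

Characteristic equation r² - 10r + 24 = 0 factors as (r - 4)(r - 6) = 0, so r = 4, 6.
Hence x_h = C1*exp(4*t) + C2*exp(6*t).
For the particular solution try x_p = A0 + A1*t + A2*t^2. Substituting and matching coefficients of each power of t gives A0 = -461/1728, A1 = -55/144, A2 = -5/24, so x_p = -461/1728 - 55*t/144 - 5*t^2/24.
General solution: x = -461/1728 - 55*t/144 - 5*t^2/24 + C1*exp(4*t) + C2*exp(6*t).
Apply the initial conditions: x(0) = -461/1728 + C1 + C2 = 4 and x'(0) = -55/144 + 4*C1 + 6*C2 = 5. Solving gives C1 = 647/64, C2 = -631/108.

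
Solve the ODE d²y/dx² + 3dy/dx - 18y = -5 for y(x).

Characteristic equation r² + 3r - 18 = 0 factors as (r + 6)(r - 3) = 0, so r = -6, 3.
Hence y_h = C1*exp(-6*x) + C2*exp(3*x).
For the particular solution try y_p = A0. Substituting and matching coefficients of each power of x gives A0 = 5/18, so y_p = 5/18.

y = 5/18 + C1*exp(-6*x) + C2*exp(3*x)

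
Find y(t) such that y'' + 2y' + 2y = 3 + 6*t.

Characteristic equation r² + 2r + 2 = 0 has discriminant (2)² - 4·(2) = -4 < 0, so r = -1 ± i.
Hence y_h = C1*cos(t)*exp(-t) + C2*exp(-t)*sin(t).
For the particular solution try y_p = A0 + A1*t. Substituting and matching coefficients of each power of t gives A0 = -3/2, A1 = 3, so y_p = -3/2 + 3*t.

y = -3/2 + 3*t + C1*cos(t)*exp(-t) + C2*exp(-t)*sin(t)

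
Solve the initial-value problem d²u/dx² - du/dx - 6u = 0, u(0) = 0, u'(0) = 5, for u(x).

Characteristic equation r² - r - 6 = 0 factors as (r - 3)(r + 2) = 0, so r = 3, -2.
Hence u_h = C1*exp(3*x) + C2*exp(-2*x).
Apply the initial conditions: u(0) = C1 + C2 = 0 and u'(0) = -2*C2 + 3*C1 = 5. Solving gives C1 = 1, C2 = -1.

u = -exp(-2*x) + exp(3*x)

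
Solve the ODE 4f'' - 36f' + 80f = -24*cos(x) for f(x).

Divide through by 4: f'' - 9f' + 20f = -6*cos(x).
Characteristic equation r² - 9r + 20 = 0 factors as (r - 5)(r - 4) = 0, so r = 5, 4.
Hence f_h = C1*exp(5*x) + C2*exp(4*x).
Try f_p = A*cos(x) + B*sin(x). Substituting and equating the coefficients of cos(x) and sin(x) gives A = -57/221, B = 27/221, so f_p = -57*cos(x)/221 + 27*sin(x)/221.

f = -57*cos(x)/221 + 27*sin(x)/221 + C1*exp(5*x) + C2*exp(4*x)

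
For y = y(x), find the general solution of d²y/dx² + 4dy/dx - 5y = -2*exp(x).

Characteristic equation r² + 4r - 5 = 0 factors as (r + 5)(r - 1) = 0, so r = -5, 1.
Hence y_h = C1*exp(-5*x) + C2*exp(x).
Since exp(x) solves the homogeneous equation (r = 1 is a root of multiplicity 1), multiply the trial by x. Try y_p = A*x*exp(x). Substituting into the equation and dividing by exp(x) gives A = -1/3, so y_p = -x*exp(x)/3.

y = C1*exp(-5*x) + C2*exp(x) - x*exp(x)/3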